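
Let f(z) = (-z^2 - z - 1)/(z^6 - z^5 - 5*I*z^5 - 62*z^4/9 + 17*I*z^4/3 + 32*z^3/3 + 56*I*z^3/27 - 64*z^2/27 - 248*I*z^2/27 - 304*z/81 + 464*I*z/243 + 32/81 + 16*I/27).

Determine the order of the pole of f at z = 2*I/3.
Factor the denominator:
  z^6 - z^5 - 5*I*z^5 - 62*z^4/9 + 17*I*z^4/3 + 32*z^3/3 + 56*I*z^3/27 - 64*z^2/27 - 248*I*z^2/27 - 304*z/81 + 464*I*z/243 + 32/81 + 16*I/27 = (z - 2*I/3)^4*(z - 1 + 2*I/3)*(z - 3*I)

The numerator P(z) = -z^2 - z - 1 has P(2*I/3) = -5/9 - 2*I/3 ≠ 0, so no factor of (z - 2*I/3) cancels.
Near z = 2*I/3 we can therefore write f(z) = g(z)/(z - 2*I/3)^4 with g analytic at 2*I/3 and g(2*I/3) ≠ 0 (g is the numerator divided by the remaining denominator factors).

Hence z = 2*I/3 is a pole of order 4.

Final answer: 4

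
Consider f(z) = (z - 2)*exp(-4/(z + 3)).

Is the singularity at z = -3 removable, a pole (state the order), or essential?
essential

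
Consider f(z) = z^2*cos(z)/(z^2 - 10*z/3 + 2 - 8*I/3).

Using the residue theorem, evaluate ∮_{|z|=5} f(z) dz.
By the residue theorem, ∮_C f(z) dz = 2πi · (sum of the residues of f at the poles inside |z| = 5).

The denominator factors as (z - 3 - I)*(z - 1/3 + I), so the singularities of f are simple poles at z = 3 + I, z = 1/3 - I.
  |3 + I|² = 10 < 25 = 5², so this pole is inside the contour.
  |1/3 - I|² = 10/9 < 25 = 5², so this pole is inside the contour.

With P(z) = z^2*cos(z) and Q(z) = z^2 - 10*z/3 + 2 - 8*I/3, each pole is simple, so Res(f, z₀) = P(z₀)/Q'(z₀) with Q'(z) = 2*z - 10/3.
  Res(f, 3 + I) = P(3 + I)/Q'(3 + I) = ((8 + 6*I)*cos(3 + I))/(8/3 + 2*I) = 3*cos(3 + I)
  Res(f, 1/3 - I) = P(1/3 - I)/Q'(1/3 - I) = ((-8/9 - 2*I/3)*cos(1/3 - I))/(-8/3 - 2*I) = cos(1/3 - I)/3

Sum of residues inside C: 3*cos(3 + I) + cos(1/3 - I)/3
∮_C f(z) dz = 2πi · (3*cos(3 + I) + cos(1/3 - I)/3) = 6*I*pi*cos(3 + I) + 2*I*pi*cos(1/3 - I)/3

Final answer: 6*I*pi*cos(3 + I) + 2*I*pi*cos(1/3 - I)/3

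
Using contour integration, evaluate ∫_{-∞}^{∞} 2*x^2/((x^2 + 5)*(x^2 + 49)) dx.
Let f(z) = 2*z^2/((z^2 + 5)*(z^2 + 49)). The denominator has no real zeros and deg Q - deg P = 2 ≥ 2, so the integral of f over the upper semicircle |z| = R tends to 0 as R → ∞. Closing the contour in the upper half-plane,
  ∫_{-∞}^{∞} f(x) dx = 2πi · Σ Res(f, z_k)  over the poles with Im z_k > 0.

Zeros of the denominator: z^2 + 49 = 0 gives z = ±7*I; z^2 + 5 = 0 gives z = ±sqrt(5)*I.
Upper half-plane: z = 7*I, z = sqrt(5)*I (simple).

Each pole is a simple zero of Q(z) = z^4 + 54*z^2 + 245, so Res(f, z₀) = P(z₀)/Q'(z₀) with P(z) = 2*z^2, Q'(z) = 4*z^3 + 108*z:
  Res(f, 7*I) = (-98)/(-616*I) = -7*I/44
  Res(f, sqrt(5)*I) = (-10)/(88*sqrt(5)*I) = sqrt(5)*I/44

Sum of residues: I*(-7 + sqrt(5))/44
∫_{-∞}^{∞} f(x) dx = 2πi · (I*(-7 + sqrt(5))/44) = pi*(7 - sqrt(5))/22

Final answer: pi*(7 - sqrt(5))/22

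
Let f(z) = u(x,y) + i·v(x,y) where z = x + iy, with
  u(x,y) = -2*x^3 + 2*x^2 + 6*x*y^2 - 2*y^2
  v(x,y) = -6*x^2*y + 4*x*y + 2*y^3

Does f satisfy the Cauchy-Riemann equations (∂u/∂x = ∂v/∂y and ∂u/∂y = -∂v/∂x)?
∂u/∂x = -6*x^2 + 4*x + 6*y^2
∂v/∂y = -6*x^2 + 4*x + 6*y^2
∂u/∂y = 12*x*y - 4*y
∂v/∂x = -12*x*y + 4*y
∂u/∂x = ∂v/∂y and ∂u/∂y = -∂v/∂x hold identically; f is analytic.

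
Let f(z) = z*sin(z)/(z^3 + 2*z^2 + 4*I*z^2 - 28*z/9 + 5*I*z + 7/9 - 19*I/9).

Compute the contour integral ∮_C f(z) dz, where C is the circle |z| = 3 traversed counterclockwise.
By the residue theorem, ∮_C f(z) dz = 2πi · (sum of the residues of f at the poles inside |z| = 3).

The denominator factors as (z + 2 + I)*(z - 1/3)*(z + 1/3 + 3*I), so the singularities of f are simple poles at z = -2 - I, z = 1/3, z = -1/3 - 3*I.
  |-2 - I|² = 5 < 9 = 3², so this pole is inside the contour.
  |1/3|² = 1/9 < 9 = 3², so this pole is inside the contour.
  |-1/3 - 3*I|² = 82/9 > 9 = 3², so this pole is outside the contour.

With P(z) = z*sin(z) and Q(z) = z^3 + 2*z^2 + 4*I*z^2 - 28*z/9 + 5*I*z + 7/9 - 19*I/9, each pole is simple, so Res(f, z₀) = P(z₀)/Q'(z₀) with Q'(z) = 3*z^2 + 4*z + 8*I*z - 28/9 + 5*I.
  Res(f, -2 - I) = P(-2 - I)/Q'(-2 - I) = ((2 + I)*sin(2 + I))/(53/9 - 3*I) = (711/3538 + 963*I/3538)*sin(2 + I)
  Res(f, 1/3) = P(1/3)/Q'(1/3) = (sin(1/3)/3)/(-13/9 + 23*I/3) = (-39/4930 - 207*I/4930)*sin(1/3)

Sum of residues inside C: (-39/4930 - 207*I/4930)*sin(1/3) + (711/3538 + 963*I/3538)*sin(2 + I)
∮_C f(z) dz = 2πi · ((-39/4930 - 207*I/4930)*sin(1/3) + (711/3538 + 963*I/3538)*sin(2 + I)) = pi*(207/2465 - 39*I/2465)*sin(1/3) + pi*(-963/1769 + 711*I/1769)*sin(2 + I)

Final answer: pi*(207/2465 - 39*I/2465)*sin(1/3) + pi*(-963/1769 + 711*I/1769)*sin(2 + I)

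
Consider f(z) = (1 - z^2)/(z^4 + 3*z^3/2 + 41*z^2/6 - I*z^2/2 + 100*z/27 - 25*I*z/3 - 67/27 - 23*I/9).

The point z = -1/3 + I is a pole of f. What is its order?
Factor the denominator:
  z^4 + 3*z^3/2 + 41*z^2/6 - I*z^2/2 + 100*z/27 - 25*I*z/3 - 67/27 - 23*I/9 = (z + 1/3 - I)^3*(z + 1/2 + 3*I)

The numerator P(z) = 1 - z^2 has P(-1/3 + I) = 17/9 + 2*I/3 ≠ 0, so no factor of (z + 1/3 - I) cancels.
Near z = -1/3 + I we can therefore write f(z) = g(z)/(z + 1/3 - I)^3 with g analytic at -1/3 + I and g(-1/3 + I) ≠ 0 (g is the numerator divided by the remaining denominator factors).

Hence z = -1/3 + I is a pole of order 3.

Final answer: 3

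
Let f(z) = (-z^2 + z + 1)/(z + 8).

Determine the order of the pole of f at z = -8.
Factor the denominator:
  z + 8 = (z + 8)

The numerator P(z) = -z^2 + z + 1 has P(-8) = -71 ≠ 0, so no factor of (z + 8) cancels.
Near z = -8 we can therefore write f(z) = g(z)/(z + 8) with g analytic at -8 and g(-8) ≠ 0 (g is just the numerator).

Hence z = -8 is a pole of order 1.

Final answer: 1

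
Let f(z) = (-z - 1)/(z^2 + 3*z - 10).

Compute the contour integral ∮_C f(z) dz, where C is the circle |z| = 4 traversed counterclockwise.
By the residue theorem, ∮_C f(z) dz = 2πi · (sum of the residues of f at the poles inside |z| = 4).

The denominator factors as (z + 5)*(z - 2), so the singularities of f are simple poles at z = -5, z = 2.
  |-5|² = 25 > 16 = 4², so this pole is outside the contour.
  |2|² = 4 < 16 = 4², so this pole is inside the contour.

With P(z) = -z - 1 and Q(z) = z^2 + 3*z - 10, each pole is simple, so Res(f, z₀) = P(z₀)/Q'(z₀) with Q'(z) = 2*z + 3.
  Res(f, 2) = P(2)/Q'(2) = (-3)/(7) = -3/7

∮_C f(z) dz = 2πi · (-3/7) = -6*I*pi/7

Final answer: -6*I*pi/7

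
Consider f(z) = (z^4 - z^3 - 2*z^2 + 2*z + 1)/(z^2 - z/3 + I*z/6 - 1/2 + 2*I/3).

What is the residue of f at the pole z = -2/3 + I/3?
Write f(z) = P(z)/Q(z) with P(z) = z^4 - z^3 - 2*z^2 + 2*z + 1 and Q(z) = z^2 - z/3 + I*z/6 - 1/2 + 2*I/3.
The denominator factors as Q(z) = (z - 1 + I/2)*(z + 2/3 - I/3), so z = -2/3 + I/3 is a simple zero of Q and P is analytic there; z = -2/3 + I/3 is therefore a simple pole and
  Res(f, z₀) = P(z₀)/Q'(z₀).

Q'(z) = 2*z - 1/3 + I/6, so Q'(-2/3 + I/3) = -5/3 + 5*I/6.
P(-2/3 + I/3) = -82/81 + 23*I/27.

Res(f, -2/3 + I/3) = (-82/81 + 23*I/27)/(-5/3 + 5*I/6) = 466/675 - 112*I/675

Final answer: 466/675 - 112*I/675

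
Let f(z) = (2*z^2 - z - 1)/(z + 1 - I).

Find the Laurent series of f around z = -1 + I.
Put w = z - (-1 + I), i.e. z = w - 1 + I. The denominator is w, so it suffices to rewrite the numerator in powers of w.

P(z) = 2*z^2 - z - 1
P(w - 1 + I) = -5*I + (-5 + 4*I)*w + 2*w^2

Dividing each term by w:
  f = -5*I/w - 5 + 4*I + 2*w

Substituting back w = z + 1 - I:
  f(z) = -5*I/(z + 1 - I) - 5 + 4*I + 2*(z + 1 - I)

The series is finite because the numerator is a polynomial; the negative powers form the principal part, and the coefficient of 1/(z + 1 - I) gives Res(f, -1 + I) = -5*I.

Final answer: -5*I/(z + 1 - I) - 5 + 4*I + 2*(z + 1 - I)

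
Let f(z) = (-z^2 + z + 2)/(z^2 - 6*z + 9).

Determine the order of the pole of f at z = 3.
Factor the denominator:
  z^2 - 6*z + 9 = (z - 3)^2

The numerator P(z) = -z^2 + z + 2 has P(3) = -4 ≠ 0, so no factor of (z - 3) cancels.
Near z = 3 we can therefore write f(z) = g(z)/(z - 3)^2 with g analytic at 3 and g(3) ≠ 0 (g is just the numerator).

Hence z = 3 is a pole of order 2.

Final answer: 2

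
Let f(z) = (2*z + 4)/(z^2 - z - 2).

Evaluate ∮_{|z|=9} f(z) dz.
By the residue theorem, ∮_C f(z) dz = 2πi · (sum of the residues of f at the poles inside |z| = 9).

The denominator factors as (z + 1)*(z - 2), so the singularities of f are simple poles at z = -1, z = 2.
  |-1|² = 1 < 81 = 9², so this pole is inside the contour.
  |2|² = 4 < 81 = 9², so this pole is inside the contour.

With P(z) = 2*z + 4 and Q(z) = z^2 - z - 2, each pole is simple, so Res(f, z₀) = P(z₀)/Q'(z₀) with Q'(z) = 2*z - 1.
  Res(f, -1) = P(-1)/Q'(-1) = (2)/(-3) = -2/3
  Res(f, 2) = P(2)/Q'(2) = (8)/(3) = 8/3

Sum of residues inside C: 2
∮_C f(z) dz = 2πi · (2) = 4*I*pi

Final answer: 4*I*pi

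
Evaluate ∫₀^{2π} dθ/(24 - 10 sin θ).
sqrt(119)*pi/119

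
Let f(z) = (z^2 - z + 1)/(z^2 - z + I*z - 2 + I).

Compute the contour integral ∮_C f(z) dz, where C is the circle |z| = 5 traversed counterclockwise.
By the residue theorem, ∮_C f(z) dz = 2πi · (sum of the residues of f at the poles inside |z| = 5).

The denominator factors as (z + 1)*(z - 2 + I), so the singularities of f are simple poles at z = -1, z = 2 - I.
  |-1|² = 1 < 25 = 5², so this pole is inside the contour.
  |2 - I|² = 5 < 25 = 5², so this pole is inside the contour.

With P(z) = z^2 - z + 1 and Q(z) = z^2 - z + I*z - 2 + I, each pole is simple, so Res(f, z₀) = P(z₀)/Q'(z₀) with Q'(z) = 2*z - 1 + I.
  Res(f, -1) = P(-1)/Q'(-1) = (3)/(-3 + I) = -9/10 - 3*I/10
  Res(f, 2 - I) = P(2 - I)/Q'(2 - I) = (2 - 3*I)/(3 - I) = 9/10 - 7*I/10

Sum of residues inside C: -I
∮_C f(z) dz = 2πi · (-I) = 2*pi

Final answer: 2*pi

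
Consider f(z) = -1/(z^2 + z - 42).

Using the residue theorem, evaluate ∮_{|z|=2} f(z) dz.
By the residue theorem, ∮_C f(z) dz = 2πi · (sum of the residues of f at the poles inside |z| = 2).

The denominator factors as (z + 7)*(z - 6), so the singularities of f are simple poles at z = -7, z = 6.
  |-7|² = 49 > 4 = 2², so this pole is outside the contour.
  |6|² = 36 > 4 = 2², so this pole is outside the contour.

No pole lies inside the contour, so f is analytic on and inside C and the integral is 0 (Cauchy's theorem).

Final answer: 0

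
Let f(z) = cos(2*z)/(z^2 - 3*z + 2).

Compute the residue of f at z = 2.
cos(4)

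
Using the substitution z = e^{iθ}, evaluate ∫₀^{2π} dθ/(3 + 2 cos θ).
Let J = ∫₀^{2π} dθ/(3 + 2 cos θ).
Put z = e^{iθ}: then cos θ = (z + 1/z)/2, dθ = dz/(iz), and z runs once counterclockwise around |z| = 1:
  J = ∮_{|z|=1} 1/(3 + 2*(z + 1/z)/2) · dz/(iz) = (2/i) ∮_{|z|=1} dz/(2*z^2 + 6*z + 2).
The roots of 2*z^2 + 6*z + 2 are z = (-3 ± sqrt(3^2 - 2^2))/2, with sqrt(5) = sqrt(5); their product is 1, so only z₊ = -3/2 + sqrt(5)/2 lies inside the unit circle (z₋ = -3/2 - sqrt(5)/2 lies outside).
z₊ is a simple zero of q(z) = 2*z^2 + 6*z + 2, so Res(1/q, z₊) = 1/q'(z₊) with q'(z) = 4*z + 6; and q'(z₊) = 2*(z₊ - z₋) = 2*sqrt(5).
Therefore J = (2/i) · 2πi · 1/(2*sqrt(5)) = 2*pi/(sqrt(5)) = 2*sqrt(5)*pi/5

Final answer: 2*sqrt(5)*pi/5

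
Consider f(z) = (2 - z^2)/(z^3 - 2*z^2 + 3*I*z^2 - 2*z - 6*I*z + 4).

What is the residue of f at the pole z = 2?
Write f(z) = P(z)/Q(z) with P(z) = 2 - z^2 and Q(z) = z^3 - 2*z^2 + 3*I*z^2 - 2*z - 6*I*z + 4.
The denominator factors as Q(z) = (z + 2*I)*(z - 2)*(z + I), so z = 2 is a simple zero of Q and P is analytic there; z = 2 is therefore a simple pole and
  Res(f, z₀) = P(z₀)/Q'(z₀).

Q'(z) = 3*z^2 - 4*z + 6*I*z - 2 - 6*I, so Q'(2) = 2 + 6*I.
P(2) = -2.

Res(f, 2) = (-2)/(2 + 6*I) = -1/10 + 3*I/10

Final answer: -1/10 + 3*I/10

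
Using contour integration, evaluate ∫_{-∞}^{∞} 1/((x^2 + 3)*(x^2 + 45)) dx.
Let f(z) = 1/((z^2 + 3)*(z^2 + 45)). The denominator has no real zeros and deg Q - deg P = 4 ≥ 2, so the integral of f over the upper semicircle |z| = R tends to 0 as R → ∞. Closing the contour in the upper half-plane,
  ∫_{-∞}^{∞} f(x) dx = 2πi · Σ Res(f, z_k)  over the poles with Im z_k > 0.

Zeros of the denominator: z^2 + 45 = 0 gives z = ±3*sqrt(5)*I; z^2 + 3 = 0 gives z = ±sqrt(3)*I.
Upper half-plane: z = sqrt(3)*I, z = 3*sqrt(5)*I (simple).

Each pole is a simple zero of Q(z) = z^4 + 48*z^2 + 135, so Res(f, z₀) = P(z₀)/Q'(z₀) with P(z) = 1, Q'(z) = 4*z^3 + 96*z:
  Res(f, sqrt(3)*I) = (1)/(84*sqrt(3)*I) = -sqrt(3)*I/252
  Res(f, 3*sqrt(5)*I) = (1)/(-252*sqrt(5)*I) = sqrt(5)*I/1260

Sum of residues: I*(-5*sqrt(3) + sqrt(5))/1260
∫_{-∞}^{∞} f(x) dx = 2πi · (I*(-5*sqrt(3) + sqrt(5))/1260) = pi*(-sqrt(5) + 5*sqrt(3))/630

Final answer: pi*(-sqrt(5) + 5*sqrt(3))/630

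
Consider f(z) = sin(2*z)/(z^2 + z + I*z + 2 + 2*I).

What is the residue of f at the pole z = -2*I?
(3/10 - I/10)*sinh(4)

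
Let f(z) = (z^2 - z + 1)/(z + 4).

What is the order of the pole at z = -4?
Factor the denominator:
  z + 4 = (z + 4)

The numerator P(z) = z^2 - z + 1 has P(-4) = 21 ≠ 0, so no factor of (z + 4) cancels.
Near z = -4 we can therefore write f(z) = g(z)/(z + 4) with g analytic at -4 and g(-4) ≠ 0 (g is just the numerator).

Hence z = -4 is a pole of order 1.

Final answer: 1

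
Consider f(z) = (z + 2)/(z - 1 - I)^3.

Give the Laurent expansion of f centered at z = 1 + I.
Put w = z - (1 + I), i.e. z = w + 1 + I. The denominator is w^3, so it suffices to rewrite the numerator in powers of w.

P(z) = z + 2
P(w + 1 + I) = 3 + I + w

Dividing each term by w^3:
  f = (3 + I)/w^3 + 1/w^2

Substituting back w = z - 1 - I:
  f(z) = (3 + I)/(z - 1 - I)^3 + 1/(z - 1 - I)^2

The series is finite because the numerator is a polynomial; the negative powers form the principal part.

Final answer: (3 + I)/(z - 1 - I)^3 + 1/(z - 1 - I)^2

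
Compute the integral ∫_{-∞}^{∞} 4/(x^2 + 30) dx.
2*sqrt(30)*pi/15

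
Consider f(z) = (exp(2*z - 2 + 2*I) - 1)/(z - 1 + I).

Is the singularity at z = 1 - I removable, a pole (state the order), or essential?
removable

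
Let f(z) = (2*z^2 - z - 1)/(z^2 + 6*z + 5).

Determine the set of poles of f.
The singularities of f are the zeros of the denominator. Factoring,
  z^2 + 6*z + 5 = (z + 1)*(z + 5)
so the candidates are z = -1, z = -5.

Check the numerator P(z) = 2*z^2 - z - 1 at each one:
  P(-1) = 2 ≠ 0, so z = -1 is a (simple) pole.
  P(-5) = 54 ≠ 0, so z = -5 is a (simple) pole.

Poles of f: {-5, -1}

Final answer: {-5, -1}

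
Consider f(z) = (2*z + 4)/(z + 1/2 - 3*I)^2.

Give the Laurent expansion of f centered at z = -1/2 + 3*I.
Put w = z - (-1/2 + 3*I), i.e. z = w - 1/2 + 3*I. The denominator is w^2, so it suffices to rewrite the numerator in powers of w.

P(z) = 2*z + 4
P(w - 1/2 + 3*I) = 3 + 6*I + 2*w

Dividing each term by w^2:
  f = (3 + 6*I)/w^2 + 2/w

Substituting back w = z + 1/2 - 3*I:
  f(z) = (3 + 6*I)/(z + 1/2 - 3*I)^2 + 2/(z + 1/2 - 3*I)

The series is finite because the numerator is a polynomial; the negative powers form the principal part, and the coefficient of 1/(z + 1/2 - 3*I) gives Res(f, -1/2 + 3*I) = 2.

Final answer: (3 + 6*I)/(z + 1/2 - 3*I)^2 + 2/(z + 1/2 - 3*I)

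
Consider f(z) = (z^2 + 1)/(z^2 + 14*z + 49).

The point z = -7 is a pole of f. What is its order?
Factor the denominator:
  z^2 + 14*z + 49 = (z + 7)^2

The numerator P(z) = z^2 + 1 has P(-7) = 50 ≠ 0, so no factor of (z + 7) cancels.
Near z = -7 we can therefore write f(z) = g(z)/(z + 7)^2 with g analytic at -7 and g(-7) ≠ 0 (g is just the numerator).

Hence z = -7 is a pole of order 2.

Final answer: 2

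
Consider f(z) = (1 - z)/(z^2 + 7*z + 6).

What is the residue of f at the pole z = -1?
2/5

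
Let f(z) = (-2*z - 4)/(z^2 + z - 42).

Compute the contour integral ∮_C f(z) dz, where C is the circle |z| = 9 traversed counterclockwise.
By the residue theorem, ∮_C f(z) dz = 2πi · (sum of the residues of f at the poles inside |z| = 9).

The denominator factors as (z - 6)*(z + 7), so the singularities of f are simple poles at z = 6, z = -7.
  |6|² = 36 < 81 = 9², so this pole is inside the contour.
  |-7|² = 49 < 81 = 9², so this pole is inside the contour.

With P(z) = -2*z - 4 and Q(z) = z^2 + z - 42, each pole is simple, so Res(f, z₀) = P(z₀)/Q'(z₀) with Q'(z) = 2*z + 1.
  Res(f, 6) = P(6)/Q'(6) = (-16)/(13) = -16/13
  Res(f, -7) = P(-7)/Q'(-7) = (10)/(-13) = -10/13

Sum of residues inside C: -2
∮_C f(z) dz = 2πi · (-2) = -4*I*pi

Final answer: -4*I*pi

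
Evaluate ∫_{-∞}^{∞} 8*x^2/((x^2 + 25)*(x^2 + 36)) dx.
8*pi/11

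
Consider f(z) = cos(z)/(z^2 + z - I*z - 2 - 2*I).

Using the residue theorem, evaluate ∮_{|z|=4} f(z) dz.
pi*(-1/5 - 3*I/5)*cos(2) + pi*(1/5 + 3*I/5)*cos(1 + I)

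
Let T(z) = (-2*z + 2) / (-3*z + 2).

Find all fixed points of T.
T(z) = z means -2*z + 2 = z*(-3*z + 2), i.e.
  -3*z^2 + 4*z - 2 = 0.
Discriminant: (4)^2 - 4*(-3)*(-2) = -8, so the roots are complex conjugates.
  z = (-4 ± I*sqrt(8))/(2*(-3))
Fixed points: {2/3 - sqrt(2)*I/3, 2/3 + sqrt(2)*I/3}

Final answer: {2/3 - sqrt(2)*I/3, 2/3 + sqrt(2)*I/3}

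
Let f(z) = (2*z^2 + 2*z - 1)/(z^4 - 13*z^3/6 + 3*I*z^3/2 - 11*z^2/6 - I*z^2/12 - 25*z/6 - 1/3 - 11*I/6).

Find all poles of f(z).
{-1/2 + I, -1/3 - I, -I/2, 3 - I}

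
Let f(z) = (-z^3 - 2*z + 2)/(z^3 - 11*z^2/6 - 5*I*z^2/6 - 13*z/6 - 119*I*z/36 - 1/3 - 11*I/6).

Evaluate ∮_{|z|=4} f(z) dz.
By the residue theorem, ∮_C f(z) dz = 2πi · (sum of the residues of f at the poles inside |z| = 4).

The denominator factors as (z + 2/3)*(z + 1/2 + 2*I/3)*(z - 3 - 3*I/2), so the singularities of f are simple poles at z = -2/3, z = -1/2 - 2*I/3, z = 3 + 3*I/2.
  |-2/3|² = 4/9 < 16 = 4², so this pole is inside the contour.
  |-1/2 - 2*I/3|² = 25/36 < 16 = 4², so this pole is inside the contour.
  |3 + 3*I/2|² = 45/4 < 16 = 4², so this pole is inside the contour.

With P(z) = -z^3 - 2*z + 2 and Q(z) = z^3 - 11*z^2/6 - 5*I*z^2/6 - 13*z/6 - 119*I*z/36 - 1/3 - 11*I/6, each pole is simple, so Res(f, z₀) = P(z₀)/Q'(z₀) with Q'(z) = 3*z^2 - 11*z/3 - 5*I*z/3 - 13/6 - 119*I/36.
  Res(f, -2/3) = P(-2/3)/Q'(-2/3) = (98/27)/(29/18 - 79*I/36) = 22736/28815 + 30968*I/28815
  Res(f, -1/2 - 2*I/3) = P(-1/2 - 2*I/3)/Q'(-1/2 - 2*I/3) = (59/24 + 83*I/54)/(-73/36 + 71*I/36) = -15191/62220 - 61937*I/62220
  Res(f, 3 + 3*I/2) = P(3 + 3*I/2)/Q'(3 + 3*I/2) = (-43/4 - 321*I/8)/(115/12 + 475*I/36) = -327861/137860 - 125811*I/137860

Sum of residues inside C: -11/6 - 5*I/6
∮_C f(z) dz = 2πi · (-11/6 - 5*I/6) = pi*(5/3 - 11*I/3)

Final answer: pi*(5/3 - 11*I/3)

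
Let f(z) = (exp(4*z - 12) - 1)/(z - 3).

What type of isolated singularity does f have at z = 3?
removable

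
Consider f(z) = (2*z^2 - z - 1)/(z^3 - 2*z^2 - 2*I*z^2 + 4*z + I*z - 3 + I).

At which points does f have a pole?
The singularities of f are the zeros of the denominator. Factoring,
  z^3 - 2*z^2 - 2*I*z^2 + 4*z + I*z - 3 + I = (z - 1)*(z + I)*(z - 1 - 3*I)
so the candidates are z = 1, z = -I, z = 1 + 3*I.

Check the numerator P(z) = 2*z^2 - z - 1 at each one:
  P(1) = 0, so the factor (z - 1) cancels and z = 1 is only a removable singularity, not a pole.
  P(-I) = -3 + I ≠ 0, so z = -I is a (simple) pole.
  P(1 + 3*I) = -18 + 9*I ≠ 0, so z = 1 + 3*I is a (simple) pole.

Poles of f: {-I, 1 + 3*I}

Final answer: {-I, 1 + 3*I}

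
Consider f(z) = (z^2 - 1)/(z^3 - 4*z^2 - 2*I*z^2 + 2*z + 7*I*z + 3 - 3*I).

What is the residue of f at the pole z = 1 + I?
Write f(z) = P(z)/Q(z) with P(z) = z^2 - 1 and Q(z) = z^3 - 4*z^2 - 2*I*z^2 + 2*z + 7*I*z + 3 - 3*I.
The denominator factors as Q(z) = (z - 3)*(z - 1 - I)*(z - I), so z = 1 + I is a simple zero of Q and P is analytic there; z = 1 + I is therefore a simple pole and
  Res(f, z₀) = P(z₀)/Q'(z₀).

Q'(z) = 3*z^2 - 8*z - 4*I*z + 2 + 7*I, so Q'(1 + I) = -2 + I.
P(1 + I) = -1 + 2*I.

Res(f, 1 + I) = (-1 + 2*I)/(-2 + I) = 4/5 - 3*I/5

Final answer: 4/5 - 3*I/5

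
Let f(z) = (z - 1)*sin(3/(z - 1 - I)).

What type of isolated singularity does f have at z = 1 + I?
Let u = z - 1 - I. Then
  sin(3/u) = Σ_{k≥0} (-1)^k (3)^(2k+1)/((2k+1)!·u^(2k+1)) = 3/u - 9/(2*u^3) + 81/(40*u^5) + ...
which has infinitely many negative powers of u, so sin(3/(z - 1 - I)) has an essential singularity at z = 1 + I.
The extra factor z - 1 is a nonzero polynomial; if the product had at most a pole at z = 1 + I, dividing by that polynomial would leave sin(3/(z - 1 - I)) with at most a pole too — contradiction. (Equivalently, the product's Laurent series still has infinitely many negative powers.)
So the singularity is essential.

Final answer: essential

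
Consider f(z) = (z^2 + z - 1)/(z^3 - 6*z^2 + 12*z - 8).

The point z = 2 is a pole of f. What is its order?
Factor the denominator:
  z^3 - 6*z^2 + 12*z - 8 = (z - 2)^3

The numerator P(z) = z^2 + z - 1 has P(2) = 5 ≠ 0, so no factor of (z - 2) cancels.
Near z = 2 we can therefore write f(z) = g(z)/(z - 2)^3 with g analytic at 2 and g(2) ≠ 0 (g is just the numerator).

Hence z = 2 is a pole of order 3.

Final answer: 3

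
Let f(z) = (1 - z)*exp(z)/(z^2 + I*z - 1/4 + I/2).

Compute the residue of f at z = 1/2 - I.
(-1/4 + 3*I/4)*exp(1/2 - I)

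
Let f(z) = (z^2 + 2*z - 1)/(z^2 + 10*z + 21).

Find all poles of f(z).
The singularities of f are the zeros of the denominator. Factoring,
  z^2 + 10*z + 21 = (z + 7)*(z + 3)
so the candidates are z = -7, z = -3.

Check the numerator P(z) = z^2 + 2*z - 1 at each one:
  P(-7) = 34 ≠ 0, so z = -7 is a (simple) pole.
  P(-3) = 2 ≠ 0, so z = -3 is a (simple) pole.

Poles of f: {-7, -3}

Final answer: {-7, -3}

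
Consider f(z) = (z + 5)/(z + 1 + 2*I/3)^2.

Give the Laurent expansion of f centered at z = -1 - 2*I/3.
Put w = z - (-1 - 2*I/3), i.e. z = w - 1 - 2*I/3. The denominator is w^2, so it suffices to rewrite the numerator in powers of w.

P(z) = z + 5
P(w - 1 - 2*I/3) = 4 - 2*I/3 + w

Dividing each term by w^2:
  f = (4 - 2*I/3)/w^2 + 1/w

Substituting back w = z + 1 + 2*I/3:
  f(z) = (4 - 2*I/3)/(z + 1 + 2*I/3)^2 + 1/(z + 1 + 2*I/3)

The series is finite because the numerator is a polynomial; the negative powers form the principal part, and the coefficient of 1/(z + 1 + 2*I/3) gives Res(f, -1 - 2*I/3) = 1.

Final answer: (4 - 2*I/3)/(z + 1 + 2*I/3)^2 + 1/(z + 1 + 2*I/3)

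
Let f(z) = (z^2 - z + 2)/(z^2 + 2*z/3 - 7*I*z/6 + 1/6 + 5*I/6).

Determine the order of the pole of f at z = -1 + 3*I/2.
Factor the denominator:
  z^2 + 2*z/3 - 7*I*z/6 + 1/6 + 5*I/6 = (z + 1 - 3*I/2)*(z - 1/3 + I/3)

The numerator P(z) = z^2 - z + 2 has P(-1 + 3*I/2) = 7/4 - 9*I/2 ≠ 0, so no factor of (z + 1 - 3*I/2) cancels.
Near z = -1 + 3*I/2 we can therefore write f(z) = g(z)/(z + 1 - 3*I/2) with g analytic at -1 + 3*I/2 and g(-1 + 3*I/2) ≠ 0 (g is the numerator divided by the remaining denominator factors).

Hence z = -1 + 3*I/2 is a pole of order 1.

Final answer: 1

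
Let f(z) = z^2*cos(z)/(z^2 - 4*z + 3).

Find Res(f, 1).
Write f(z) = P(z)/Q(z) with P(z) = z^2*cos(z) and Q(z) = z^2 - 4*z + 3.
The denominator factors as Q(z) = (z - 3)*(z - 1), so z = 1 is a simple zero of Q and P is analytic there; z = 1 is therefore a simple pole and
  Res(f, z₀) = P(z₀)/Q'(z₀).

Q'(z) = 2*z - 4, so Q'(1) = -2.
P(1) = cos(1).

Res(f, 1) = (cos(1))/(-2) = -cos(1)/2

Final answer: -cos(1)/2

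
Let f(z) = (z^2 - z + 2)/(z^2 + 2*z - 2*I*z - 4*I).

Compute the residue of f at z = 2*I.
-1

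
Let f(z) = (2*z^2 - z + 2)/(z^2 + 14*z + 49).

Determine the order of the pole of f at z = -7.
2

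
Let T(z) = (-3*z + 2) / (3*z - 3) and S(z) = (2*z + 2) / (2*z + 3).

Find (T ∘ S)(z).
(T ∘ S)(z) = T(S(z)) = ((-3)*S(z) + (2))/((3)*S(z) + (-3)). Multiply numerator and denominator by 2*z + 3:
  numerator:   (-3)*(2*z + 2) + (2)*(2*z + 3) = -2*z
  denominator: (3)*(2*z + 2) + (-3)*(2*z + 3) = -3
(T ∘ S)(z) = -2*z/(-3) = 2*z/3

Final answer: 2*z/3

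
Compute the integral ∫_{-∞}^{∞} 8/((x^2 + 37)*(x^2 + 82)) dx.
Let f(z) = 8/((z^2 + 37)*(z^2 + 82)). The denominator has no real zeros and deg Q - deg P = 4 ≥ 2, so the integral of f over the upper semicircle |z| = R tends to 0 as R → ∞. Closing the contour in the upper half-plane,
  ∫_{-∞}^{∞} f(x) dx = 2πi · Σ Res(f, z_k)  over the poles with Im z_k > 0.

Zeros of the denominator: z^2 + 82 = 0 gives z = ±sqrt(82)*I; z^2 + 37 = 0 gives z = ±sqrt(37)*I.
Upper half-plane: z = sqrt(37)*I, z = sqrt(82)*I (simple).

Each pole is a simple zero of Q(z) = z^4 + 119*z^2 + 3034, so Res(f, z₀) = P(z₀)/Q'(z₀) with P(z) = 8, Q'(z) = 4*z^3 + 238*z:
  Res(f, sqrt(37)*I) = (8)/(90*sqrt(37)*I) = -4*sqrt(37)*I/1665
  Res(f, sqrt(82)*I) = (8)/(-90*sqrt(82)*I) = 2*sqrt(82)*I/1845

Sum of residues: 2*I*(-82*sqrt(37) + 37*sqrt(82))/68265
∫_{-∞}^{∞} f(x) dx = 2πi · (2*I*(-82*sqrt(37) + 37*sqrt(82))/68265) = 4*pi*(-37*sqrt(82) + 82*sqrt(37))/68265

Final answer: 4*pi*(-37*sqrt(82) + 82*sqrt(37))/68265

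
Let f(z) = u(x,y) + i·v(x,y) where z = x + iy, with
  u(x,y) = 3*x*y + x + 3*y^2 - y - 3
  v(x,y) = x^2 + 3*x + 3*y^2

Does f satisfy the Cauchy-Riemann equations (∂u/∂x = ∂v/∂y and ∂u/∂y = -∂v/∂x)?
∂u/∂x = 3*y + 1
∂v/∂y = 6*y
∂u/∂y = 3*x + 6*y - 1
∂v/∂x = 2*x + 3
∂u/∂x ≠ ∂v/∂y and ∂u/∂y ≠ -∂v/∂x; the Cauchy-Riemann equations are not satisfied, so f is not analytic.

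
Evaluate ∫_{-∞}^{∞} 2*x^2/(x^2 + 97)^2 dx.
sqrt(97)*pi/97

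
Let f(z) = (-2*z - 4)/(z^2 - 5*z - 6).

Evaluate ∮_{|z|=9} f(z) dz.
By the residue theorem, ∮_C f(z) dz = 2πi · (sum of the residues of f at the poles inside |z| = 9).

The denominator factors as (z - 6)*(z + 1), so the singularities of f are simple poles at z = 6, z = -1.
  |6|² = 36 < 81 = 9², so this pole is inside the contour.
  |-1|² = 1 < 81 = 9², so this pole is inside the contour.

With P(z) = -2*z - 4 and Q(z) = z^2 - 5*z - 6, each pole is simple, so Res(f, z₀) = P(z₀)/Q'(z₀) with Q'(z) = 2*z - 5.
  Res(f, 6) = P(6)/Q'(6) = (-16)/(7) = -16/7
  Res(f, -1) = P(-1)/Q'(-1) = (-2)/(-7) = 2/7

Sum of residues inside C: -2
∮_C f(z) dz = 2πi · (-2) = -4*I*pi

Final answer: -4*I*pi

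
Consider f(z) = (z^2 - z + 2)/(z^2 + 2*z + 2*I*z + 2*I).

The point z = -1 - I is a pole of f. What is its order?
2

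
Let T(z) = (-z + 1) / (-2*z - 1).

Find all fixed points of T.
T(z) = z means -z + 1 = z*(-2*z - 1), i.e.
  -2*z^2 - 1 = 0.
Discriminant: (0)^2 - 4*(-2)*(-1) = -8, so the roots are complex conjugates.
  z = (0 ± I*sqrt(8))/(2*(-2))
Fixed points: {-sqrt(2)*I/2, sqrt(2)*I/2}

Final answer: {-sqrt(2)*I/2, sqrt(2)*I/2}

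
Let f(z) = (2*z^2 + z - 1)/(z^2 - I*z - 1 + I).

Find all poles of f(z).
{-1 + I, 1}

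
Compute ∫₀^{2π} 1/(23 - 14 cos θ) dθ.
2*sqrt(37)*pi/111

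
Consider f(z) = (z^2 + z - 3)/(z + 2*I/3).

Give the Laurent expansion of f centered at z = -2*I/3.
Put w = z - (-2*I/3), i.e. z = w - 2*I/3. The denominator is w, so it suffices to rewrite the numerator in powers of w.

P(z) = z^2 + z - 3
P(w - 2*I/3) = -31/9 - 2*I/3 + (1 - 4*I/3)*w + w^2

Dividing each term by w:
  f = (-31/9 - 2*I/3)/w + 1 - 4*I/3 + w

Substituting back w = z + 2*I/3:
  f(z) = (-31/9 - 2*I/3)/(z + 2*I/3) + 1 - 4*I/3 + (z + 2*I/3)

The series is finite because the numerator is a polynomial; the negative powers form the principal part, and the coefficient of 1/(z + 2*I/3) gives Res(f, -2*I/3) = -31/9 - 2*I/3.

Final answer: (-31/9 - 2*I/3)/(z + 2*I/3) + 1 - 4*I/3 + (z + 2*I/3)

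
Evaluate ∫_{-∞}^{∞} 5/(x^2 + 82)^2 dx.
5*sqrt(82)*pi/13448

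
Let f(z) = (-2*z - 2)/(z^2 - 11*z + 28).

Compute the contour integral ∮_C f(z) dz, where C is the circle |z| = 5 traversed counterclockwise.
By the residue theorem, ∮_C f(z) dz = 2πi · (sum of the residues of f at the poles inside |z| = 5).

The denominator factors as (z - 7)*(z - 4), so the singularities of f are simple poles at z = 7, z = 4.
  |7|² = 49 > 25 = 5², so this pole is outside the contour.
  |4|² = 16 < 25 = 5², so this pole is inside the contour.

With P(z) = -2*z - 2 and Q(z) = z^2 - 11*z + 28, each pole is simple, so Res(f, z₀) = P(z₀)/Q'(z₀) with Q'(z) = 2*z - 11.
  Res(f, 4) = P(4)/Q'(4) = (-10)/(-3) = 10/3

∮_C f(z) dz = 2πi · (10/3) = 20*I*pi/3

Final answer: 20*I*pi/3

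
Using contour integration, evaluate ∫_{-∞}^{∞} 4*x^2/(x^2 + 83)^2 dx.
Let f(z) = 4*z^2/(z^2 + 83)^2. The denominator has no real zeros and deg Q - deg P = 2 ≥ 2, so the integral of f over the upper semicircle |z| = R tends to 0 as R → ∞. Closing the contour in the upper half-plane,
  ∫_{-∞}^{∞} f(x) dx = 2πi · Σ Res(f, z_k)  over the poles with Im z_k > 0.

Zeros of the denominator: z^2 + 83 = 0 gives z = ±sqrt(83)*I.
Upper half-plane: z = sqrt(83)*I (a pole of order 2).

Write f(z) = g(z)/(z - sqrt(83)*I)^2 with g(z) = 4*z^2/(z + sqrt(83)*I)^2. For a double pole, Res(f, z₀) = g'(z₀):
  g'(z) = 8*sqrt(83)*I*z/(z + sqrt(83)*I)^3
  Res(f, sqrt(83)*I) = g'(sqrt(83)*I) = -sqrt(83)*I/83

∫_{-∞}^{∞} f(x) dx = 2πi · (-sqrt(83)*I/83) = 2*sqrt(83)*pi/83

Final answer: 2*sqrt(83)*pi/83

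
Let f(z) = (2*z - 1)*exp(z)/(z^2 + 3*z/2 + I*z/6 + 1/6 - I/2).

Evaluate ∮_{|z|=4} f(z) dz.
pi*(-66/53 - 34*I/53)*exp(I/3) + pi*(66/53 + 246*I/53)*exp(-3/2 - I/2)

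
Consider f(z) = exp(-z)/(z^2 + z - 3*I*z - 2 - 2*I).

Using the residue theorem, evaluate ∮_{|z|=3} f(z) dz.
By the residue theorem, ∮_C f(z) dz = 2πi · (sum of the residues of f at the poles inside |z| = 3).

The denominator factors as (z - 2*I)*(z + 1 - I), so the singularities of f are simple poles at z = 2*I, z = -1 + I.
  |2*I|² = 4 < 9 = 3², so this pole is inside the contour.
  |-1 + I|² = 2 < 9 = 3², so this pole is inside the contour.

With P(z) = exp(-z) and Q(z) = z^2 + z - 3*I*z - 2 - 2*I, each pole is simple, so Res(f, z₀) = P(z₀)/Q'(z₀) with Q'(z) = 2*z + 1 - 3*I.
  Res(f, 2*I) = P(2*I)/Q'(2*I) = (exp(-2*I))/(1 + I) = (1/2 - I/2)*exp(-2*I)
  Res(f, -1 + I) = P(-1 + I)/Q'(-1 + I) = (exp(1 - I))/(-1 - I) = (-1/2 + I/2)*exp(1 - I)

Sum of residues inside C: (1/2 - I/2)*exp(-2*I) + (-1/2 + I/2)*exp(1 - I)
∮_C f(z) dz = 2πi · ((1/2 - I/2)*exp(-2*I) + (-1/2 + I/2)*exp(1 - I)) = pi*(1 + I)*exp(-2*I) + pi*(-1 - I)*exp(1 - I)

Final answer: pi*(1 + I)*exp(-2*I) + pi*(-1 - I)*exp(1 - I)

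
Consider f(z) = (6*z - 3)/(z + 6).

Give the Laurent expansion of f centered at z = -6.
Put w = z - (-6), i.e. z = w - 6. The denominator is w, so it suffices to rewrite the numerator in powers of w.

P(z) = 6*z - 3
P(w - 6) = -39 + 6*w

Dividing each term by w:
  f = -39/w + 6

Substituting back w = z + 6:
  f(z) = -39/(z + 6) + 6

The series is finite because the numerator is a polynomial; the negative powers form the principal part, and the coefficient of 1/(z + 6) gives Res(f, -6) = -39.

Final answer: -39/(z + 6) + 6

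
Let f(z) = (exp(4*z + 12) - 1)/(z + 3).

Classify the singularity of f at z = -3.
removable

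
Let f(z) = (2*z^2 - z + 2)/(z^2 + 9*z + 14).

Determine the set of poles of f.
The singularities of f are the zeros of the denominator. Factoring,
  z^2 + 9*z + 14 = (z + 7)*(z + 2)
so the candidates are z = -7, z = -2.

Check the numerator P(z) = 2*z^2 - z + 2 at each one:
  P(-7) = 107 ≠ 0, so z = -7 is a (simple) pole.
  P(-2) = 12 ≠ 0, so z = -2 is a (simple) pole.

Poles of f: {-7, -2}

Final answer: {-7, -2}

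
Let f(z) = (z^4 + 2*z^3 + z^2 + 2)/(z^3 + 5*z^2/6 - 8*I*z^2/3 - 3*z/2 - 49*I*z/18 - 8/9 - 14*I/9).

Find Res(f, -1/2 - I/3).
Write f(z) = P(z)/Q(z) with P(z) = z^4 + 2*z^3 + z^2 + 2 and Q(z) = z^3 + 5*z^2/6 - 8*I*z^2/3 - 3*z/2 - 49*I*z/18 - 8/9 - 14*I/9.
The denominator factors as Q(z) = (z + 1 - I)*(z - 2/3 - 2*I)*(z + 1/2 + I/3), so z = -1/2 - I/3 is a simple zero of Q and P is analytic there; z = -1/2 - I/3 is therefore a simple pole and
  Res(f, z₀) = P(z₀)/Q'(z₀).

Q'(z) = 3*z^2 + 5*z/3 - 16*I*z/3 - 3/2 - 49*I/18, so Q'(-1/2 - I/3) = -133/36 + 7*I/18.
P(-1/2 - I/3) = 2761/1296.

Res(f, -1/2 - I/3) = (2761/1296)/(-133/36 + 7*I/18) = -52459/91980 - 2761*I/45990

Final answer: -52459/91980 - 2761*I/45990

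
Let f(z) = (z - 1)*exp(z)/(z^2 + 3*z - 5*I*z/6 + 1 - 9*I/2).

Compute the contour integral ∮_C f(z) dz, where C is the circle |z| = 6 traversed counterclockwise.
pi*(-480/493 + 18*I/493)*exp(3*I/2) + pi*(480/493 + 968*I/493)*exp(-3 - 2*I/3)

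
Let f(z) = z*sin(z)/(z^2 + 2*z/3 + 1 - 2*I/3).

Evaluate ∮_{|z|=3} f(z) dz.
pi*(-3/10 - 11*I/10)*sin(2/3 + I) + pi*(-9/10 - 3*I/10)*sinh(1)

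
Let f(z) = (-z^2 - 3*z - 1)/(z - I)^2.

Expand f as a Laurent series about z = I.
-3*I/(z - I)^2 + (-3 - 2*I)/(z - I) - 1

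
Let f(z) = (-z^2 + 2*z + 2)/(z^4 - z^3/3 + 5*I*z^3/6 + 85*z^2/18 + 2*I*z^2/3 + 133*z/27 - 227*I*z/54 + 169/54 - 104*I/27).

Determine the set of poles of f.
The singularities of f are the zeros of the denominator. Factoring,
  z^4 - z^3/3 + 5*I*z^3/6 + 85*z^2/18 + 2*I*z^2/3 + 133*z/27 - 227*I*z/54 + 169/54 - 104*I/27 = (z - 1 - 3*I/2)*(z - 2/3 + 3*I)*(z + 2/3 - I)*(z + 2/3 + I/3)
so the candidates are z = 1 + 3*I/2, z = 2/3 - 3*I, z = -2/3 + I, z = -2/3 - I/3.

Check the numerator P(z) = -z^2 + 2*z + 2 at each one:
  P(1 + 3*I/2) = 21/4 ≠ 0, so z = 1 + 3*I/2 is a (simple) pole.
  P(2/3 - 3*I) = 107/9 - 2*I ≠ 0, so z = 2/3 - 3*I is a (simple) pole.
  P(-2/3 + I) = 11/9 + 10*I/3 ≠ 0, so z = -2/3 + I is a (simple) pole.
  P(-2/3 - I/3) = 1/3 - 10*I/9 ≠ 0, so z = -2/3 - I/3 is a (simple) pole.

Poles of f: {-2/3 - I/3, -2/3 + I, 2/3 - 3*I, 1 + 3*I/2}

Final answer: {-2/3 - I/3, -2/3 + I, 2/3 - 3*I, 1 + 3*I/2}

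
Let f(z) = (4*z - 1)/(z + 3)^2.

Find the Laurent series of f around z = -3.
Put w = z - (-3), i.e. z = w - 3. The denominator is w^2, so it suffices to rewrite the numerator in powers of w.

P(z) = 4*z - 1
P(w - 3) = -13 + 4*w

Dividing each term by w^2:
  f = -13/w^2 + 4/w

Substituting back w = z + 3:
  f(z) = -13/(z + 3)^2 + 4/(z + 3)

The series is finite because the numerator is a polynomial; the negative powers form the principal part, and the coefficient of 1/(z + 3) gives Res(f, -3) = 4.

Final answer: -13/(z + 3)^2 + 4/(z + 3)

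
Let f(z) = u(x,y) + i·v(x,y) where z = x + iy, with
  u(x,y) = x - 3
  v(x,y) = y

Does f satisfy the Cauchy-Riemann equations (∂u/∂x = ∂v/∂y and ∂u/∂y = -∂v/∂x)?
∂u/∂x = 1
∂v/∂y = 1
∂u/∂y = 0
∂v/∂x = 0
∂u/∂x = ∂v/∂y and ∂u/∂y = -∂v/∂x hold identically; f is analytic.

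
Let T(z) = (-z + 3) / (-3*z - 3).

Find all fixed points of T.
{-1/3 - 2*sqrt(2)*I/3, -1/3 + 2*sqrt(2)*I/3}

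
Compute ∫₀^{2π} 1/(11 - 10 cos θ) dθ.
Call the integral J. The integrand is 2π-periodic and we integrate over a full period, so shifting θ does not change the value (θ → θ + π flips the sign of the trig term). Hence
  J = ∫₀^{2π} dθ/(11 + 10 cos θ).
Put z = e^{iθ}: then cos θ = (z + 1/z)/2, dθ = dz/(iz), and z runs once counterclockwise around |z| = 1:
  J = ∮_{|z|=1} 1/(11 + 10*(z + 1/z)/2) · dz/(iz) = (2/i) ∮_{|z|=1} dz/(10*z^2 + 22*z + 10).
The roots of 10*z^2 + 22*z + 10 are z = (-11 ± sqrt(11^2 - 10^2))/10, with sqrt(21) = sqrt(21); their product is 1, so only z₊ = -11/10 + sqrt(21)/10 lies inside the unit circle (z₋ = -11/10 - sqrt(21)/10 lies outside).
z₊ is a simple zero of q(z) = 10*z^2 + 22*z + 10, so Res(1/q, z₊) = 1/q'(z₊) with q'(z) = 20*z + 22; and q'(z₊) = 10*(z₊ - z₋) = 2*sqrt(21).
Therefore J = (2/i) · 2πi · 1/(2*sqrt(21)) = 2*pi/(sqrt(21)) = 2*sqrt(21)*pi/21

Final answer: 2*sqrt(21)*pi/21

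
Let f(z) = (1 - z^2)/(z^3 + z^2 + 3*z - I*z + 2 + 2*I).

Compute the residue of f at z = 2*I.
Write f(z) = P(z)/Q(z) with P(z) = 1 - z^2 and Q(z) = z^3 + z^2 + 3*z - I*z + 2 + 2*I.
The denominator factors as Q(z) = (z + 1 + I)*(z - 2*I)*(z + I), so z = 2*I is a simple zero of Q and P is analytic there; z = 2*I is therefore a simple pole and
  Res(f, z₀) = P(z₀)/Q'(z₀).

Q'(z) = 3*z^2 + 2*z + 3 - I, so Q'(2*I) = -9 + 3*I.
P(2*I) = 5.

Res(f, 2*I) = (5)/(-9 + 3*I) = -1/2 - I/6

Final answer: -1/2 - I/6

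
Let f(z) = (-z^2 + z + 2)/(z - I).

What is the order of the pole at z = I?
Factor the denominator:
  z - I = (z - I)

The numerator P(z) = -z^2 + z + 2 has P(I) = 3 + I ≠ 0, so no factor of (z - I) cancels.
Near z = I we can therefore write f(z) = g(z)/(z - I) with g analytic at I and g(I) ≠ 0 (g is just the numerator).

Hence z = I is a pole of order 1.

Final answer: 1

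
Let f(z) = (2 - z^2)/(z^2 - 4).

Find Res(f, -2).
Write f(z) = P(z)/Q(z) with P(z) = 2 - z^2 and Q(z) = z^2 - 4.
The denominator factors as Q(z) = (z - 2)*(z + 2), so z = -2 is a simple zero of Q and P is analytic there; z = -2 is therefore a simple pole and
  Res(f, z₀) = P(z₀)/Q'(z₀).

Q'(z) = 2*z, so Q'(-2) = -4.
P(-2) = -2.

Res(f, -2) = (-2)/(-4) = 1/2

Final answer: 1/2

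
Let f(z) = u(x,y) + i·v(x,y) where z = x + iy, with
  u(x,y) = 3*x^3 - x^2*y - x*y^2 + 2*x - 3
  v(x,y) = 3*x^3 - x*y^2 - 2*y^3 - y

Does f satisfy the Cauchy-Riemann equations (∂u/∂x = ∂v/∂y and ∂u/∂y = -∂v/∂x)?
∂u/∂x = 9*x^2 - 2*x*y - y^2 + 2
∂v/∂y = -2*x*y - 6*y^2 - 1
∂u/∂y = -x^2 - 2*x*y
∂v/∂x = 9*x^2 - y^2
∂u/∂x ≠ ∂v/∂y and ∂u/∂y ≠ -∂v/∂x; the Cauchy-Riemann equations are not satisfied, so f is not analytic.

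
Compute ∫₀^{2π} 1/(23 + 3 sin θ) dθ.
sqrt(130)*pi/130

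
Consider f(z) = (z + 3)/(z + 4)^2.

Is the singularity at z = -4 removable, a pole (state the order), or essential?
Write f(z) = g(z)/(z + 4)^2 with g(z) = z + 3.
g is entire and g(-4) = -1 ≠ 0, so no factor of (z + 4) cancels: the Laurent expansion of f about z = -4 starts at the power -2, i.e. lim_{z→z₀} (z - z₀)^2 f(z) = -1 is finite and nonzero.
So z = -4 is a pole of order 2.

Final answer: pole of order 2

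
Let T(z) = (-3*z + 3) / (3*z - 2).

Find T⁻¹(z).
Set w = T(z) = (-3*z + 3) / (3*z - 2) and solve for z:
  w*(3*z - 2) = -3*z + 3
  -2*w + z*(3*w + 3) - 3 = 0
  z*(3*w + 3) = 2*w + 3
  z = (-2*w - 3)/(-3*w - 3)
Renaming the variable, T⁻¹(z) = (-2*z - 3)/(-3*z - 3) = (2*z + 3)/(3*z + 3).
(Check: ad - bc = -3 ≠ 0, so T is invertible.)

Final answer: (2*z + 3)/(3*z + 3)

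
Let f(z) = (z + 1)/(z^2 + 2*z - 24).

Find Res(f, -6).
Write f(z) = P(z)/Q(z) with P(z) = z + 1 and Q(z) = z^2 + 2*z - 24.
The denominator factors as Q(z) = (z + 6)*(z - 4), so z = -6 is a simple zero of Q and P is analytic there; z = -6 is therefore a simple pole and
  Res(f, z₀) = P(z₀)/Q'(z₀).

Q'(z) = 2*z + 2, so Q'(-6) = -10.
P(-6) = -5.

Res(f, -6) = (-5)/(-10) = 1/2

Final answer: 1/2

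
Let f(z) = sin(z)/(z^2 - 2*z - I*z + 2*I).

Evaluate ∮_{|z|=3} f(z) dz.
By the residue theorem, ∮_C f(z) dz = 2πi · (sum of the residues of f at the poles inside |z| = 3).

The denominator factors as (z - I)*(z - 2), so the singularities of f are simple poles at z = I, z = 2.
  |I|² = 1 < 9 = 3², so this pole is inside the contour.
  |2|² = 4 < 9 = 3², so this pole is inside the contour.

With P(z) = sin(z) and Q(z) = z^2 - 2*z - I*z + 2*I, each pole is simple, so Res(f, z₀) = P(z₀)/Q'(z₀) with Q'(z) = 2*z - 2 - I.
  Res(f, I) = P(I)/Q'(I) = (I*sinh(1))/(-2 + I) = (1/5 - 2*I/5)*sinh(1)
  Res(f, 2) = P(2)/Q'(2) = (sin(2))/(2 - I) = (2/5 + I/5)*sin(2)

Sum of residues inside C: (1/5 - 2*I/5)*sinh(1) + (2/5 + I/5)*sin(2)
∮_C f(z) dz = 2πi · ((1/5 - 2*I/5)*sinh(1) + (2/5 + I/5)*sin(2)) = pi*(4/5 + 2*I/5)*sinh(1) + pi*(-2/5 + 4*I/5)*sin(2)

Final answer: pi*(4/5 + 2*I/5)*sinh(1) + pi*(-2/5 + 4*I/5)*sin(2)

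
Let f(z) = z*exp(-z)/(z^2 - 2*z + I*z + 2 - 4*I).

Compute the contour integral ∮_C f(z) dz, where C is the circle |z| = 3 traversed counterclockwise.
pi*(-8/13 + 12*I/13)*exp(2*I) + pi*(8/13 + 14*I/13)*exp(-2 - I)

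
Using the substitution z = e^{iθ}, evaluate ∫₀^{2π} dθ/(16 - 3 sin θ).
Call the integral J. The integrand is 2π-periodic and we integrate over a full period, so shifting θ does not change the value (θ → θ + π/2 turns sin θ into cos θ; θ → θ + π flips the sign of the trig term). Hence
  J = ∫₀^{2π} dθ/(16 + 3 cos θ).
Put z = e^{iθ}: then cos θ = (z + 1/z)/2, dθ = dz/(iz), and z runs once counterclockwise around |z| = 1:
  J = ∮_{|z|=1} 1/(16 + 3*(z + 1/z)/2) · dz/(iz) = (2/i) ∮_{|z|=1} dz/(3*z^2 + 32*z + 3).
The roots of 3*z^2 + 32*z + 3 are z = (-16 ± sqrt(16^2 - 3^2))/3, with sqrt(247) = sqrt(247); their product is 1, so only z₊ = -16/3 + sqrt(247)/3 lies inside the unit circle (z₋ = -16/3 - sqrt(247)/3 lies outside).
z₊ is a simple zero of q(z) = 3*z^2 + 32*z + 3, so Res(1/q, z₊) = 1/q'(z₊) with q'(z) = 6*z + 32; and q'(z₊) = 3*(z₊ - z₋) = 2*sqrt(247).
Therefore J = (2/i) · 2πi · 1/(2*sqrt(247)) = 2*pi/(sqrt(247)) = 2*sqrt(247)*pi/247

Final answer: 2*sqrt(247)*pi/247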